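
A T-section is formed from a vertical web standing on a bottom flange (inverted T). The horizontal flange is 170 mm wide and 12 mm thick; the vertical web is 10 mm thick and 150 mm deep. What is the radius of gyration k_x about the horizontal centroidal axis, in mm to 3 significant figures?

k_x ≈ 49.0 mm

Treat the section as a set of non-overlapping primitives; coordinates are from the bounding-box lower-left.
Flange: 170 × 12, A = 2 040 mm², y = 6 mm, Ī = 24 480 mm⁴.
Web: 10 × 150, A = 1 500 mm², y = 87 mm, Ī = 2 812 500 mm⁴.
Centroid: ȳ = ΣA·y / ΣA = 40.322 mm.
Transfer each piece to the horizontal centroidal axis using Ī + A·d² with d = y − 40.322:
  flange: d = -34.322 mm → contributes +2 427 604 mm⁴
  web: d = 46.678 mm → contributes +6 080 749 mm⁴
Total I = 8 508 353 mm⁴.
Radius of gyration: k = √(I/A) = √(8 508 353 / 3 540) = 49.025 mm.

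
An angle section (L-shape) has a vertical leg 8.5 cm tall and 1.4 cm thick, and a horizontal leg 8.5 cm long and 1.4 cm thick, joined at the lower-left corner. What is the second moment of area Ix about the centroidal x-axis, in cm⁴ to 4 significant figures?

Decompose the section into non-overlapping parts with the origin at the bottom-left of its bounding rectangle.
Vertical leg: 1.4 × 8.5, A = 11.9 cm², y = 4.25 cm, Ī = 71.6479 cm⁴.
Horizontal leg (remainder): 7.1 × 1.4, A = 9.94 cm², y = 0.7 cm, Ī = 1.62353 cm⁴.
Centroid: ȳ = ΣA·y / ΣA = 2.63429 cm.
Transfer each piece to the centroidal x-axis using Ī + A·d² with d = y − 2.63429:
  vertical leg: d = 1.61571 cm → contributes +102.713 cm⁴
  horizontal leg (remainder): d = -1.93429 cm → contributes +38.814 cm⁴
Total I = 141.527 cm⁴.

Ix ≈ 141.5 cm⁴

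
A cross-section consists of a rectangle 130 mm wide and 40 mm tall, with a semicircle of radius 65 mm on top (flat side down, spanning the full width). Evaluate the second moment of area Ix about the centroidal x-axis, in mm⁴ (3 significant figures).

Ix ≈ 9.25 × 10⁶ mm⁴

Break the section into simple shapes (no overlaps), measuring from the bottom-left corner of the bounding box.
Rectangular body: 130 × 40, A = 5 200 mm², y = 20 mm, Ī = 693 333 mm⁴.
Semicircular cap: semicircle r = 65, A = 6636.6 mm², y = 67.587 mm, Ī = 1 959 230 mm⁴.
Centroid: ȳ = ΣA·y / ΣA = 46.681 mm.
Transfer each piece to the centroidal x-axis using Ī + A·d² with d = y − 46.681:
  rectangular body: d = -26.681 mm → contributes +4 395 156 mm⁴
  semicircular cap: d = 20.906 mm → contributes +4 859 727 mm⁴
Total I = 9 254 882 mm⁴.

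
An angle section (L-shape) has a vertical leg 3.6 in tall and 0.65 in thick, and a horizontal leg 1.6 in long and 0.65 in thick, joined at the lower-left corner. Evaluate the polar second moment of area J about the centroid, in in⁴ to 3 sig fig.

J ≈ 4.05 in⁴

Decompose the section into non-overlapping parts with the origin at the bottom-left of its bounding rectangle.
Vertical leg: 0.65 × 3.6, A = 2.34 in², y = 1.8 in, Ī = 2.5272 in⁴.
Horizontal leg (remainder): 0.95 × 0.65, A = 0.6175 in², y = 0.325 in, Ī = 0.021741 in⁴.
Centroid: ȳ = ΣA·y / ΣA = 1.492 in.
Transfer each piece to the centroidal x-axis using Ī + A·d² with d = y − 1.492:
  vertical leg: d = 0.30797 in → contributes +2.7491 in⁴
  horizontal leg (remainder): d = -1.167 in → contributes +0.86276 in⁴
Total I = 3.6119 in⁴.
For the y-axis: x̄ = 0.49203 in.
Repeating about the centroidal y-axis gives I_y = 0.44151 in⁴.
Polar second moment: J = I_x + I_y = 4.0534 in⁴.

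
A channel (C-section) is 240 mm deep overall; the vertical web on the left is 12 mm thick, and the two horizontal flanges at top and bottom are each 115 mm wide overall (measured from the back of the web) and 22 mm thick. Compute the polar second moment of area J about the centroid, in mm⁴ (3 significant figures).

J ≈ 7.77 × 10⁷ mm⁴

Treat the section as a set of non-overlapping primitives; coordinates are from the bounding-box lower-left.
Web: 12 × 240, A = 2 880 mm², y = 120 mm, Ī = 13 824 000 mm⁴.
Top flange (beyond web): 103 × 22, A = 2 266 mm², y = 229 mm, Ī = 91 395 mm⁴.
Bottom flange (beyond web): 103 × 22, A = 2 266 mm², y = 11 mm, Ī = 91 395 mm⁴.
By symmetry the centroid is at mid-height, ȳ = 120 mm.
Transfer each piece to the centroidal x-axis using Ī + A·d² with d = y − 120:
  web: d = 0 mm → contributes +13 824 000 mm⁴
  top flange (beyond web): d = 109 mm → contributes +27 013 741 mm⁴
  bottom flange (beyond web): d = -109 mm → contributes +27 013 741 mm⁴
Total I = 67 851 483 mm⁴.
For the y-axis: x̄ = 41.158 mm.
Repeating about the centroidal y-axis gives I_y = 9 863 366 mm⁴.
Polar second moment: J = I_x + I_y = 77 714 849 mm⁴.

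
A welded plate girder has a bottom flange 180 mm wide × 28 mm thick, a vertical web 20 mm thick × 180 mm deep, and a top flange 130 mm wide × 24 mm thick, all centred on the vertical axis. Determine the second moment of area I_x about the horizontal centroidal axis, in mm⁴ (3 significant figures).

Break the section into simple shapes (no overlaps), measuring from the bottom-left corner of the bounding box.
Bottom plate: 180 × 28, A = 5 040 mm², y = 14 mm, Ī = 329 280 mm⁴.
Web plate: 20 × 180, A = 3 600 mm², y = 118 mm, Ī = 9 720 000 mm⁴.
Top plate: 130 × 24, A = 3 120 mm², y = 220 mm, Ī = 149 760 mm⁴.
Centroid: ȳ = ΣA·y / ΣA = 100.49 mm.
Transfer each piece to the horizontal centroidal axis using Ī + A·d² with d = y − 100.49:
  bottom plate: d = -86.49 mm → contributes +38 030 923 mm⁴
  web plate: d = 17.51 mm → contributes +10 823 786 mm⁴
  top plate: d = 119.51 mm → contributes +44 711 749 mm⁴
Total I = 93 566 459 mm⁴.

I_x ≈ 9.36 × 10⁷ mm⁴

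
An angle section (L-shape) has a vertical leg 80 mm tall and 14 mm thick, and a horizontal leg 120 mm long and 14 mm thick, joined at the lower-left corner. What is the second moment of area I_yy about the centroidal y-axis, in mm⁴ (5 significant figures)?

Split into non-overlapping primitives; take the origin at the lower-left of the bounding box.
Vertical leg: 14 × 80, A = 1 120 mm², x = 7 mm, Ī = 18293.33 mm⁴.
Horizontal leg (remainder): 106 × 14, A = 1 484 mm², x = 67 mm, Ī = 1 389 519 mm⁴.
Centroid: x̄ = ΣA·x / ΣA = 41.19355 mm.
Transfer each piece to the centroidal y-axis using Ī + A·d² with d = x − 41.19355:
  vertical leg: d = -34.19355 mm → contributes +1 327 796 mm⁴
  horizontal leg (remainder): d = 25.80645 mm → contributes +2 377 823 mm⁴
Total I = 3 705 618 mm⁴.

I_yy ≈ 3.7056 × 10⁶ mm⁴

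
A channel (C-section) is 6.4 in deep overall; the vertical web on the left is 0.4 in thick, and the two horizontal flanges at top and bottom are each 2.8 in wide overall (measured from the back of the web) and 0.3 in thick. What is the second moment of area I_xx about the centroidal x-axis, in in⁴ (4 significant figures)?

I_xx ≈ 22.14 in⁴

Split into non-overlapping primitives; take the origin at the lower-left of the bounding box.
Web: 0.4 × 6.4, A = 2.56 in², y = 3.2 in, Ī = 8.73813 in⁴.
Top flange (beyond web): 2.4 × 0.3, A = 0.72 in², y = 6.25 in, Ī = 0.0054 in⁴.
Bottom flange (beyond web): 2.4 × 0.3, A = 0.72 in², y = 0.15 in, Ī = 0.0054 in⁴.
By symmetry the centroid is at mid-height, ȳ = 3.2 in.
Transfer each piece to the centroidal x-axis using Ī + A·d² with d = y − 3.2:
  web: d = 0 in → contributes +8.73813 in⁴
  top flange (beyond web): d = 3.05 in → contributes +6.7032 in⁴
  bottom flange (beyond web): d = -3.05 in → contributes +6.7032 in⁴
Total I = 22.1445 in⁴.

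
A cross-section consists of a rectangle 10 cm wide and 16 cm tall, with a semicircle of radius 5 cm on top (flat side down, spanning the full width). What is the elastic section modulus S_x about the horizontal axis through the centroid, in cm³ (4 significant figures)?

S_x ≈ 609.9 cm³

Split into non-overlapping primitives; take the origin at the lower-left of the bounding box.
Rectangular body: 10 × 16, A = 160 cm², y = 8 cm, Ī = 3413.33 cm⁴.
Semicircular cap: semicircle r = 5, A = 39.2699 cm², y = 18.1221 cm, Ī = 68.5981 cm⁴.
Centroid: ȳ = ΣA·y / ΣA = 9.99474 cm.
Transfer each piece to the horizontal axis through the centroid using Ī + A·d² with d = y − 9.99474:
  rectangular body: d = -1.99474 cm → contributes +4049.97 cm⁴
  semicircular cap: d = 8.12732 cm → contributes +2662.51 cm⁴
Total I = 6712.48 cm⁴.
Extreme fibre distance c = 11.0053 cm; S = I/c = 609.934 cm³.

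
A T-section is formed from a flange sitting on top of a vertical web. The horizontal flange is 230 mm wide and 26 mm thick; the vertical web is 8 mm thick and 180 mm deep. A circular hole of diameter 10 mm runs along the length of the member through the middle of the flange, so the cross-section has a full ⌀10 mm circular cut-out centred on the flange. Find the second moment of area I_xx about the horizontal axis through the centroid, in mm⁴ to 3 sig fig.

I_xx ≈ 1.65 × 10⁷ mm⁴

Split into non-overlapping primitives; take the origin at the lower-left of the bounding box.
Flange: 230 × 26, A = 5 980 mm², y = 193 mm, Ī = 336 873 mm⁴.
Web: 8 × 180, A = 1 440 mm², y = 90 mm, Ī = 3 888 000 mm⁴.
Hole (subtracted): ⌀10, A = 78.54 mm², y = 193 mm, Ī = 490.87 mm⁴.
Centroid: ȳ = ΣA·y / ΣA = 172.8 mm.
Transfer each piece to the horizontal axis through the centroid using Ī + A·d² with d = y − 172.8:
  flange: d = 20.203 mm → contributes +2 777 693 mm⁴
  web: d = -82.797 mm → contributes +13 759 679 mm⁴
  hole: d = 20.203 mm → contributes −32 548 mm⁴
Total I = 16 504 824 mm⁴.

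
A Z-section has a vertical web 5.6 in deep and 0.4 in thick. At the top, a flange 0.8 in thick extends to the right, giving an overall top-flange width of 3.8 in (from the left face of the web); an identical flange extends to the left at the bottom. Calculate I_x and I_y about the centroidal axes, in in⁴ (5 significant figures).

I_x ≈ 37.478 in⁴, I_y ≈ 24.909 in⁴

Break the section into simple shapes (no overlaps), measuring from the bottom-left corner of the bounding box.
Web: 0.4 × 5.6, A = 2.24 in², y = 2.8 in, Ī = 5.853867 in⁴.
Top flange (beyond web): 3.4 × 0.8, A = 2.72 in², y = 5.2 in, Ī = 0.1450667 in⁴.
Bottom flange (beyond web): 3.4 × 0.8, A = 2.72 in², y = 0.4 in, Ī = 0.1450667 in⁴.
Centroid: ȳ = ΣA·y / ΣA = 2.8 in.
Transfer each piece to the centroidal x-axis using Ī + A·d² with d = y − 2.8:
  web: d = 0 in → contributes +5.853867 in⁴
  top flange (beyond web): d = 2.4 in → contributes +15.81227 in⁴
  bottom flange (beyond web): d = -2.4 in → contributes +15.81227 in⁴
Total I = 37.4784 in⁴.
For the y-axis: x̄ = 3.6 in.
Repeating about the centroidal y-axis gives I_y = 24.9088 in⁴.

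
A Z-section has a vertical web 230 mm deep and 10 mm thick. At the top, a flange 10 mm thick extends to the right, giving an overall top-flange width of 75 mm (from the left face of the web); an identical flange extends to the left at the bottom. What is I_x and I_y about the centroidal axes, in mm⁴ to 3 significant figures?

Treat the section as a set of non-overlapping primitives; coordinates are from the bounding-box lower-left.
Web: 10 × 230, A = 2 300 mm², y = 115 mm, Ī = 10 139 167 mm⁴.
Top flange (beyond web): 65 × 10, A = 650 mm², y = 225 mm, Ī = 5416.7 mm⁴.
Bottom flange (beyond web): 65 × 10, A = 650 mm², y = 5 mm, Ī = 5416.7 mm⁴.
Centroid: ȳ = ΣA·y / ΣA = 115 mm.
Transfer each piece to the centroidal x-axis using Ī + A·d² with d = y − 115:
  web: d = 0 mm → contributes +10 139 167 mm⁴
  top flange (beyond web): d = 110 mm → contributes +7 870 417 mm⁴
  bottom flange (beyond web): d = -110 mm → contributes +7 870 417 mm⁴
Total I = 25 880 000 mm⁴.
For the y-axis: x̄ = 70 mm.
Repeating about the centroidal y-axis gives I_y = 2 305 000 mm⁴.

I_x ≈ 2.59 × 10⁷ mm⁴, I_y ≈ 2.31 × 10⁶ mm⁴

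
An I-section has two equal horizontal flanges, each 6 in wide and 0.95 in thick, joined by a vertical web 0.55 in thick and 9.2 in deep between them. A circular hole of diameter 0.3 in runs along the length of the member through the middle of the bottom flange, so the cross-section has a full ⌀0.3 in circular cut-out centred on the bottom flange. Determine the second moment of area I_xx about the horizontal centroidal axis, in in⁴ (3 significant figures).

I_xx ≈ 328 in⁴

Split into non-overlapping primitives; take the origin at the lower-left of the bounding box.
Bottom flange: 6 × 0.95, A = 5.7 in², y = 0.475 in, Ī = 0.42869 in⁴.
Web: 0.55 × 9.2, A = 5.06 in², y = 5.55 in, Ī = 35.69 in⁴.
Top flange: 6 × 0.95, A = 5.7 in², y = 10.625 in, Ī = 0.42869 in⁴.
Hole (subtracted): ⌀0.3, A = 0.070686 in², y = 0.475 in, Ī = 0.00039761 in⁴.
Centroid: ȳ = ΣA·y / ΣA = 5.5719 in.
Transfer each piece to the horizontal centroidal axis using Ī + A·d² with d = y − 5.5719:
  bottom flange: d = -5.0969 in → contributes +148.5 in⁴
  web: d = -0.021888 in → contributes +35.692 in⁴
  top flange: d = 5.0531 in → contributes +145.97 in⁴
  hole: d = -5.0969 in → contributes −1.8367 in⁴
Total I = 328.33 in⁴.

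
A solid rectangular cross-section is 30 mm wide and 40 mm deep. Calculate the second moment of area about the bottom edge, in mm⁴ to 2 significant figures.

The section: 30 × 40, A = 1 200 mm², y = 20 mm, Ī = 160 000 mm⁴.
Transfer it to a horizontal axis along the bottom face using Ī + A·d² with d = y − 0:
  the section: d = 20 mm → contributes +640 000 mm⁴
Total I = 640 000 mm⁴.

I_base ≈ 6.4 × 10⁵ mm⁴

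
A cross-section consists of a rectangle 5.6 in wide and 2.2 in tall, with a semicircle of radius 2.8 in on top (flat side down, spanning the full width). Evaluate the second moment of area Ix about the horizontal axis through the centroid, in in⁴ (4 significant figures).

Decompose the section into non-overlapping parts with the origin at the bottom-left of its bounding rectangle.
Rectangular body: 5.6 × 2.2, A = 12.32 in², y = 1.1 in, Ī = 4.96907 in⁴.
Semicircular cap: semicircle r = 2.8, A = 12.315 in², y = 3.38836 in, Ī = 6.74628 in⁴.
Centroid: ȳ = ΣA·y / ΣA = 2.24395 in.
Transfer each piece to the horizontal axis through the centroid using Ī + A·d² with d = y − 2.24395:
  rectangular body: d = -1.14395 in → contributes +21.0912 in⁴
  semicircular cap: d = 1.14441 in → contributes +22.8749 in⁴
Total I = 43.9662 in⁴.

Ix ≈ 43.97 in⁴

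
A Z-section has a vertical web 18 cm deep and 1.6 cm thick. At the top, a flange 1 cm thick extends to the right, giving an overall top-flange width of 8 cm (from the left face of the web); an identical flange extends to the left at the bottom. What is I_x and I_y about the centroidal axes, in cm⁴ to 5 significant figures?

Split into non-overlapping primitives; take the origin at the lower-left of the bounding box.
Web: 1.6 × 18, A = 28.8 cm², y = 9 cm, Ī = 777.6 cm⁴.
Top flange (beyond web): 6.4 × 1, A = 6.4 cm², y = 17.5 cm, Ī = 0.5333333 cm⁴.
Bottom flange (beyond web): 6.4 × 1, A = 6.4 cm², y = 0.5 cm, Ī = 0.5333333 cm⁴.
Centroid: ȳ = ΣA·y / ΣA = 9 cm.
Transfer each piece to the centroidal x-axis using Ī + A·d² with d = y − 9:
  web: d = 0 cm → contributes +777.6 cm⁴
  top flange (beyond web): d = 8.5 cm → contributes +462.9333 cm⁴
  bottom flange (beyond web): d = -8.5 cm → contributes +462.9333 cm⁴
Total I = 1703.467 cm⁴.
For the y-axis: x̄ = 7.2 cm.
Repeating about the centroidal y-axis gives I_y = 254.6347 cm⁴.

I_x ≈ 1703.5 cm⁴, I_y ≈ 254.63 cm⁴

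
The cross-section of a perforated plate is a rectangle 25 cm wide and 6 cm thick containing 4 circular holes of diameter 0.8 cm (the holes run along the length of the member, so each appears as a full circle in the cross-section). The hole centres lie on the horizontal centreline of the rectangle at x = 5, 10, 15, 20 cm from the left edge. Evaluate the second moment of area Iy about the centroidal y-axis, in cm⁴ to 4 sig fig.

Split into non-overlapping primitives; take the origin at the lower-left of the bounding box.
Plate: 25 × 6, A = 150 cm², x = 12.5 cm, Ī = 7812.5 cm⁴.
Hole 1 (subtracted): ⌀0.8, A = 0.502655 cm², x = 5 cm, Ī = 0.0201062 cm⁴.
Hole 2 (subtracted): ⌀0.8, A = 0.502655 cm², x = 10 cm, Ī = 0.0201062 cm⁴.
Hole 3 (subtracted): ⌀0.8, A = 0.502655 cm², x = 15 cm, Ī = 0.0201062 cm⁴.
Hole 4 (subtracted): ⌀0.8, A = 0.502655 cm², x = 20 cm, Ī = 0.0201062 cm⁴.
By symmetry the centroid is at mid-width, x̄ = 12.5 cm.
Transfer each piece to the centroidal y-axis using Ī + A·d² with d = x − 12.5:
  plate: d = 0 cm → contributes +7812.5 cm⁴
  hole 1: d = -7.5 cm → contributes −28.2944 cm⁴
  hole 2: d = -2.5 cm → contributes −3.1617 cm⁴
  hole 3: d = 2.5 cm → contributes −3.1617 cm⁴
  hole 4: d = 7.5 cm → contributes −28.2944 cm⁴
Total I = 7749.59 cm⁴.

Iy ≈ 7750 cm⁴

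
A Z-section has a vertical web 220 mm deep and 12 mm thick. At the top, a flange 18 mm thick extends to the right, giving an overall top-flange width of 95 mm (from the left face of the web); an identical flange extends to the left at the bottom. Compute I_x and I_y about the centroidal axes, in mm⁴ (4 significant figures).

Treat the section as a set of non-overlapping primitives; coordinates are from the bounding-box lower-left.
Web: 12 × 220, A = 2 640 mm², y = 110 mm, Ī = 10 648 000 mm⁴.
Top flange (beyond web): 83 × 18, A = 1 494 mm², y = 211 mm, Ī = 40 338 mm⁴.
Bottom flange (beyond web): 83 × 18, A = 1 494 mm², y = 9 mm, Ī = 40 338 mm⁴.
Centroid: ȳ = ΣA·y / ΣA = 110 mm.
Transfer each piece to the centroidal x-axis using Ī + A·d² with d = y − 110:
  web: d = 0 mm → contributes +10 648 000 mm⁴
  top flange (beyond web): d = 101 mm → contributes +15 280 632 mm⁴
  bottom flange (beyond web): d = -101 mm → contributes +15 280 632 mm⁴
Total I = 41 209 264 mm⁴.
For the y-axis: x̄ = 89 mm.
Repeating about the centroidal y-axis gives I_y = 8 488 716 mm⁴.

I_x ≈ 4.121 × 10⁷ mm⁴, I_y ≈ 8.489 × 10⁶ mm⁴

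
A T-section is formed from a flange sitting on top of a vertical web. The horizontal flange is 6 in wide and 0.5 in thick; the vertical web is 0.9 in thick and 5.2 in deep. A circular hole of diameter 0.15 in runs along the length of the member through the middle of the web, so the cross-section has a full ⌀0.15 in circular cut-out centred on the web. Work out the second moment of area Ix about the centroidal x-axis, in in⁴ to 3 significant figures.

Decompose the section into non-overlapping parts with the origin at the bottom-left of its bounding rectangle.
Flange: 6 × 0.5, A = 3 in², y = 5.45 in, Ī = 0.0625 in⁴.
Web: 0.9 × 5.2, A = 4.68 in², y = 2.6 in, Ī = 10.546 in⁴.
Hole (subtracted): ⌀0.15, A = 0.017671 in², y = 2.6 in, Ī = 0.00002485 in⁴.
Centroid: ȳ = ΣA·y / ΣA = 3.7158 in.
Transfer each piece to the centroidal x-axis using Ī + A·d² with d = y − 3.7158:
  flange: d = 1.7342 in → contributes +9.0843 in⁴
  web: d = -1.1158 in → contributes +16.373 in⁴
  hole: d = -1.1158 in → contributes −0.022028 in⁴
Total I = 25.435 in⁴.

Ix ≈ 25.4 in⁴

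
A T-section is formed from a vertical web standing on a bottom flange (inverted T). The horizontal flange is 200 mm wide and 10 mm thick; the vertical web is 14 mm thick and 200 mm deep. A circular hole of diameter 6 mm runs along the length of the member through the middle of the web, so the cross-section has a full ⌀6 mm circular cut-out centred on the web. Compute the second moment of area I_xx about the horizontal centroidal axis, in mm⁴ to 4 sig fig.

Treat the section as a set of non-overlapping primitives; coordinates are from the bounding-box lower-left.
Flange: 200 × 10, A = 2 000 mm², y = 5 mm, Ī = 16666.7 mm⁴.
Web: 14 × 200, A = 2 800 mm², y = 110 mm, Ī = 9 333 333 mm⁴.
Hole (subtracted): ⌀6, A = 28.2743 mm², y = 110 mm, Ī = 63.6173 mm⁴.
Centroid: ȳ = ΣA·y / ΣA = 65.9908 mm.
Transfer each piece to the horizontal centroidal axis using Ī + A·d² with d = y − 65.9908:
  flange: d = -60.9908 mm → contributes +7 456 413 mm⁴
  web: d = 44.0092 mm → contributes +14 756 409 mm⁴
  hole: d = 44.0092 mm → contributes −54825.7 mm⁴
Total I = 22 157 997 mm⁴.

I_xx ≈ 2.216 × 10⁷ mm⁴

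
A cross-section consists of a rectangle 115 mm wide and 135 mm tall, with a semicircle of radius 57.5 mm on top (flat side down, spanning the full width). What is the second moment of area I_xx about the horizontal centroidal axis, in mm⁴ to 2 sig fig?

Treat the section as a set of non-overlapping primitives; coordinates are from the bounding-box lower-left.
Rectangular body: 115 × 135, A = 15 525 mm², y = 67.5 mm, Ī = 23 578 594 mm⁴.
Semicircular cap: semicircle r = 57.5, A = 5 193 mm², y = 159.4 mm, Ī = 1 199 785 mm⁴.
Centroid: ȳ = ΣA·y / ΣA = 90.54 mm.
Transfer each piece to the horizontal centroidal axis using Ī + A·d² with d = y − 90.54:
  rectangular body: d = -23.04 mm → contributes +31 817 982 mm⁴
  semicircular cap: d = 68.87 mm → contributes +25 830 158 mm⁴
Total I = 57 648 140 mm⁴.

I_xx ≈ 5.8 × 10⁷ mm⁴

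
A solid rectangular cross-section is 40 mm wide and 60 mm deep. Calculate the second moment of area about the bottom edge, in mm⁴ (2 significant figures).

The section: 40 × 60, A = 2 400 mm², y = 30 mm, Ī = 720 000 mm⁴.
Transfer it to the bottom edge using Ī + A·d² with d = y − 0:
  the section: d = 30 mm → contributes +2 880 000 mm⁴
Total I = 2 880 000 mm⁴.

I_base ≈ 2.9 × 10⁶ mm⁴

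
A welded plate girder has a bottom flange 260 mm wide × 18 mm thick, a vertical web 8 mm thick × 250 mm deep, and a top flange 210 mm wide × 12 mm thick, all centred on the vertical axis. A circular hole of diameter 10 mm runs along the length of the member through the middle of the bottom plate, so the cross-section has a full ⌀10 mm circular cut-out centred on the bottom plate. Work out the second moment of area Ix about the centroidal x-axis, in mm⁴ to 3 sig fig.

Ix ≈ 1.27 × 10⁸ mm⁴

Decompose the section into non-overlapping parts with the origin at the bottom-left of its bounding rectangle.
Bottom plate: 260 × 18, A = 4 680 mm², y = 9 mm, Ī = 126 360 mm⁴.
Web plate: 8 × 250, A = 2 000 mm², y = 143 mm, Ī = 10 416 667 mm⁴.
Top plate: 210 × 12, A = 2 520 mm², y = 274 mm, Ī = 30 240 mm⁴.
Hole (subtracted): ⌀10, A = 78.54 mm², y = 9 mm, Ī = 490.87 mm⁴.
Centroid: ȳ = ΣA·y / ΣA = 111.59 mm.
Transfer each piece to the centroidal x-axis using Ī + A·d² with d = y − 111.59:
  bottom plate: d = -102.59 mm → contributes +49 385 089 mm⁴
  web plate: d = 31.407 mm → contributes +12 389 438 mm⁴
  top plate: d = 162.41 mm → contributes +66 497 662 mm⁴
  hole: d = -102.59 mm → contributes −827 151 mm⁴
Total I = 127 445 038 mm⁴.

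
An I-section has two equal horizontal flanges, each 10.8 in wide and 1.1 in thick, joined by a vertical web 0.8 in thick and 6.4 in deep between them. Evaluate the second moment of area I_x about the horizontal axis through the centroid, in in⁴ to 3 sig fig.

Break the section into simple shapes (no overlaps), measuring from the bottom-left corner of the bounding box.
Bottom flange: 10.8 × 1.1, A = 11.88 in², y = 0.55 in, Ī = 1.1979 in⁴.
Web: 0.8 × 6.4, A = 5.12 in², y = 4.3 in, Ī = 17.476 in⁴.
Top flange: 10.8 × 1.1, A = 11.88 in², y = 8.05 in, Ī = 1.1979 in⁴.
By symmetry the centroid is at mid-height, ȳ = 4.3 in.
Transfer each piece to the horizontal axis through the centroid using Ī + A·d² with d = y − 4.3:
  bottom flange: d = -3.75 in → contributes +168.26 in⁴
  web: d = 0 in → contributes +17.476 in⁴
  top flange: d = 3.75 in → contributes +168.26 in⁴
Total I = 354 in⁴.

I_x ≈ 354 in⁴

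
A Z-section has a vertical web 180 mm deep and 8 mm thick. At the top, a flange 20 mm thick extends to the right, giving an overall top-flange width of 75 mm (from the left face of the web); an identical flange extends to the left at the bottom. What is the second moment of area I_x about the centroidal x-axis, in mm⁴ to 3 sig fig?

I_x ≈ 2.11 × 10⁷ mm⁴

Split into non-overlapping primitives; take the origin at the lower-left of the bounding box.
Web: 8 × 180, A = 1 440 mm², y = 90 mm, Ī = 3 888 000 mm⁴.
Top flange (beyond web): 67 × 20, A = 1 340 mm², y = 170 mm, Ī = 44 667 mm⁴.
Bottom flange (beyond web): 67 × 20, A = 1 340 mm², y = 10 mm, Ī = 44 667 mm⁴.
Centroid: ȳ = ΣA·y / ΣA = 90 mm.
Transfer each piece to the centroidal x-axis using Ī + A·d² with d = y − 90:
  web: d = 0 mm → contributes +3 888 000 mm⁴
  top flange (beyond web): d = 80 mm → contributes +8 620 667 mm⁴
  bottom flange (beyond web): d = -80 mm → contributes +8 620 667 mm⁴
Total I = 21 129 333 mm⁴.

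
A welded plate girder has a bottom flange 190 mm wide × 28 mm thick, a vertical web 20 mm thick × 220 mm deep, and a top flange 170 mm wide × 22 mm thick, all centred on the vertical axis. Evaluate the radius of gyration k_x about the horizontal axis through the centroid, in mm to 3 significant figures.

Decompose the section into non-overlapping parts with the origin at the bottom-left of its bounding rectangle.
Bottom plate: 190 × 28, A = 5 320 mm², y = 14 mm, Ī = 347 573 mm⁴.
Web plate: 20 × 220, A = 4 400 mm², y = 138 mm, Ī = 17 746 667 mm⁴.
Top plate: 170 × 22, A = 3 740 mm², y = 259 mm, Ī = 150 847 mm⁴.
Centroid: ȳ = ΣA·y / ΣA = 122.61 mm.
Transfer each piece to the horizontal axis through the centroid using Ī + A·d² with d = y − 122.61:
  bottom plate: d = -108.61 mm → contributes +63 103 803 mm⁴
  web plate: d = 15.389 mm → contributes +18 788 721 mm⁴
  top plate: d = 136.39 mm → contributes +69 722 482 mm⁴
Total I = 151 615 007 mm⁴.
Radius of gyration: k = √(I/A) = √(151 615 007 / 13 460) = 106.13 mm.

k_x ≈ 106 mm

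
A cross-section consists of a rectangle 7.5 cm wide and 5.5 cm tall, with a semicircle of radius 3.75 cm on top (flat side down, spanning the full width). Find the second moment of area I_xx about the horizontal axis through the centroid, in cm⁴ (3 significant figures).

I_xx ≈ 397 cm⁴

Decompose the section into non-overlapping parts with the origin at the bottom-left of its bounding rectangle.
Rectangular body: 7.5 × 5.5, A = 41.25 cm², y = 2.75 cm, Ī = 103.98 cm⁴.
Semicircular cap: semicircle r = 3.75, A = 22.089 cm², y = 7.0915 cm, Ī = 21.705 cm⁴.
Centroid: ȳ = ΣA·y / ΣA = 4.2641 cm.
Transfer each piece to the horizontal axis through the centroid using Ī + A·d² with d = y − 4.2641:
  rectangular body: d = -1.5141 cm → contributes +198.55 cm⁴
  semicircular cap: d = 2.8275 cm → contributes +198.3 cm⁴
Total I = 396.85 cm⁴.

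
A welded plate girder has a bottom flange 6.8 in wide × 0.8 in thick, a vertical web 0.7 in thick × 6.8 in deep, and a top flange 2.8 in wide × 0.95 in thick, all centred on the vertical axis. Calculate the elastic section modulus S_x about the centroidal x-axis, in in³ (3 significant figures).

Treat the section as a set of non-overlapping primitives; coordinates are from the bounding-box lower-left.
Bottom plate: 6.8 × 0.8, A = 5.44 in², y = 0.4 in, Ī = 0.29013 in⁴.
Web plate: 0.7 × 6.8, A = 4.76 in², y = 4.2 in, Ī = 18.342 in⁴.
Top plate: 2.8 × 0.95, A = 2.66 in², y = 8.075 in, Ī = 0.20005 in⁴.
Centroid: ȳ = ΣA·y / ΣA = 3.3941 in.
Transfer each piece to the centroidal x-axis using Ī + A·d² with d = y − 3.3941:
  bottom plate: d = -2.9941 in → contributes +49.056 in⁴
  web plate: d = 0.80595 in → contributes +21.434 in⁴
  top plate: d = 4.6809 in → contributes +58.484 in⁴
Total I = 128.97 in⁴.
Extreme fibre distance c = 5.1559 in; S = I/c = 25.015 in³.

S_x ≈ 25.0 in³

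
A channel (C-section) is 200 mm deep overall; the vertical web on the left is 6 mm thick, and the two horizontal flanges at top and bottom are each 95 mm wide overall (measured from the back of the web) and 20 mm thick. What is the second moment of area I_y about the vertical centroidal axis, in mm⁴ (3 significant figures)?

Decompose the section into non-overlapping parts with the origin at the bottom-left of its bounding rectangle.
Web: 6 × 200, A = 1 200 mm², x = 3 mm, Ī = 3 600 mm⁴.
Top flange (beyond web): 89 × 20, A = 1 780 mm², x = 50.5 mm, Ī = 1 174 948 mm⁴.
Bottom flange (beyond web): 89 × 20, A = 1 780 mm², x = 50.5 mm, Ī = 1 174 948 mm⁴.
Centroid: x̄ = ΣA·x / ΣA = 38.525 mm.
Transfer each piece to the vertical centroidal axis using Ī + A·d² with d = x − 38.525:
  web: d = -35.525 mm → contributes +1 518 049 mm⁴
  top flange (beyond web): d = 11.975 mm → contributes +1 430 192 mm⁴
  bottom flange (beyond web): d = 11.975 mm → contributes +1 430 192 mm⁴
Total I = 4 378 434 mm⁴.

I_y ≈ 4.38 × 10⁶ mm⁴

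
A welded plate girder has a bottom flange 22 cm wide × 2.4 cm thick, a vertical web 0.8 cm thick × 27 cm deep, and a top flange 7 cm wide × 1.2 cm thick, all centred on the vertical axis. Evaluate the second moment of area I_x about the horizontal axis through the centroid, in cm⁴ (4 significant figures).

I_x ≈ 9194 cm⁴

Treat the section as a set of non-overlapping primitives; coordinates are from the bounding-box lower-left.
Bottom plate: 22 × 2.4, A = 52.8 cm², y = 1.2 cm, Ī = 25.344 cm⁴.
Web plate: 0.8 × 27, A = 21.6 cm², y = 15.9 cm, Ī = 1312.2 cm⁴.
Top plate: 7 × 1.2, A = 8.4 cm², y = 30 cm, Ī = 1.008 cm⁴.
Centroid: ȳ = ΣA·y / ΣA = 7.95652 cm.
Transfer each piece to the horizontal axis through the centroid using Ī + A·d² with d = y − 7.95652:
  bottom plate: d = -6.75652 cm → contributes +2435.69 cm⁴
  web plate: d = 7.94348 cm → contributes +2675.14 cm⁴
  top plate: d = 22.0435 cm → contributes +4082.69 cm⁴
Total I = 9193.52 cm⁴.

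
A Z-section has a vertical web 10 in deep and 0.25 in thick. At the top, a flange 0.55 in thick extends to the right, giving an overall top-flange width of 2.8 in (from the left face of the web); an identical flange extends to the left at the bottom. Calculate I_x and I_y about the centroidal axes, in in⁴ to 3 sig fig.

Break the section into simple shapes (no overlaps), measuring from the bottom-left corner of the bounding box.
Web: 0.25 × 10, A = 2.5 in², y = 5 in, Ī = 20.833 in⁴.
Top flange (beyond web): 2.55 × 0.55, A = 1.4025 in², y = 9.725 in, Ī = 0.035355 in⁴.
Bottom flange (beyond web): 2.55 × 0.55, A = 1.4025 in², y = 0.275 in, Ī = 0.035355 in⁴.
Centroid: ȳ = ΣA·y / ΣA = 5 in.
Transfer each piece to the centroidal x-axis using Ī + A·d² with d = y − 5:
  web: d = 0 in → contributes +20.833 in⁴
  top flange (beyond web): d = 4.725 in → contributes +31.347 in⁴
  bottom flange (beyond web): d = -4.725 in → contributes +31.347 in⁴
Total I = 83.527 in⁴.
For the y-axis: x̄ = 2.675 in.
Repeating about the centroidal y-axis gives I_y = 7.0308 in⁴.

I_x ≈ 83.5 in⁴, I_y ≈ 7.03 in⁴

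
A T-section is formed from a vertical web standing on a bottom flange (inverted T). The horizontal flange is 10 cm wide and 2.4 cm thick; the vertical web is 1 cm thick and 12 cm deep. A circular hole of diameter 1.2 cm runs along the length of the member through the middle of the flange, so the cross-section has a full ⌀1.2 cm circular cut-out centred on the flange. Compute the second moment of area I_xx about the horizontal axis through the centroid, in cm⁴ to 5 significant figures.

I_xx ≈ 563.41 cm⁴

Decompose the section into non-overlapping parts with the origin at the bottom-left of its bounding rectangle.
Flange: 10 × 2.4, A = 24 cm², y = 1.2 cm, Ī = 11.52 cm⁴.
Web: 1 × 12, A = 12 cm², y = 8.4 cm, Ī = 144 cm⁴.
Hole (subtracted): ⌀1.2, A = 1.130973 cm², y = 1.2 cm, Ī = 0.1017876 cm⁴.
Centroid: ȳ = ΣA·y / ΣA = 3.677844 cm.
Transfer each piece to the horizontal axis through the centroid using Ī + A·d² with d = y − 3.677844:
  flange: d = -2.477844 cm → contributes +158.873 cm⁴
  web: d = 4.722156 cm → contributes +411.5851 cm⁴
  hole: d = -2.477844 cm → contributes −7.045636 cm⁴
Total I = 563.4125 cm⁴.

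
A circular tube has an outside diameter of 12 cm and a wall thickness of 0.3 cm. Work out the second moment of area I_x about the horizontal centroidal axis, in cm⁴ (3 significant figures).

Break the section into simple shapes (no overlaps), measuring from the bottom-left corner of the bounding box.
Outer circle: ⌀12, A = 113.1 cm², y = 6 cm, Ī = 1017.9 cm⁴.
Bore (subtracted): ⌀11.4, A = 102.07 cm², y = 6 cm, Ī = 829.07 cm⁴.
By symmetry the centroid is at mid-height, ȳ = 6 cm.
All pieces are centred on the horizontal centroidal axis, so I = ΣĪ (holes subtracted) = 188.81 cm⁴.

I_x ≈ 189 cm⁴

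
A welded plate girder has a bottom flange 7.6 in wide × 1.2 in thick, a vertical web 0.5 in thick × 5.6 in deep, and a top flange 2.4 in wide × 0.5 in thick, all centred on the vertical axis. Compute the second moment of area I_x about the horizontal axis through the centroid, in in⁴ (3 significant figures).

Break the section into simple shapes (no overlaps), measuring from the bottom-left corner of the bounding box.
Bottom plate: 7.6 × 1.2, A = 9.12 in², y = 0.6 in, Ī = 1.0944 in⁴.
Web plate: 0.5 × 5.6, A = 2.8 in², y = 4 in, Ī = 7.3173 in⁴.
Top plate: 2.4 × 0.5, A = 1.2 in², y = 7.05 in, Ī = 0.025 in⁴.
Centroid: ȳ = ΣA·y / ΣA = 1.9155 in.
Transfer each piece to the horizontal axis through the centroid using Ī + A·d² with d = y − 1.9155:
  bottom plate: d = -1.3155 in → contributes +16.878 in⁴
  web plate: d = 2.0845 in → contributes +19.483 in⁴
  top plate: d = 5.1345 in → contributes +31.66 in⁴
Total I = 68.021 in⁴.

I_x ≈ 68.0 in⁴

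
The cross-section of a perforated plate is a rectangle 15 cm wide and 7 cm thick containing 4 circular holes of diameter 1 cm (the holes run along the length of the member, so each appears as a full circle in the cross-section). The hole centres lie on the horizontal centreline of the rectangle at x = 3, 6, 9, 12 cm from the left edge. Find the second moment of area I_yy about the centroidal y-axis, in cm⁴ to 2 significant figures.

I_yy ≈ 1900 cm⁴

Treat the section as a set of non-overlapping primitives; coordinates are from the bounding-box lower-left.
Plate: 15 × 7, A = 105 cm², x = 7.5 cm, Ī = 1 969 cm⁴.
Hole 1 (subtracted): ⌀1, A = 0.7854 cm², x = 3 cm, Ī = 0.04909 cm⁴.
Hole 2 (subtracted): ⌀1, A = 0.7854 cm², x = 6 cm, Ī = 0.04909 cm⁴.
Hole 3 (subtracted): ⌀1, A = 0.7854 cm², x = 9 cm, Ī = 0.04909 cm⁴.
Hole 4 (subtracted): ⌀1, A = 0.7854 cm², x = 12 cm, Ī = 0.04909 cm⁴.
By symmetry the centroid is at mid-width, x̄ = 7.5 cm.
Transfer each piece to the centroidal y-axis using Ī + A·d² with d = x − 7.5:
  plate: d = 0 cm → contributes +1 969 cm⁴
  hole 1: d = -4.5 cm → contributes −15.95 cm⁴
  hole 2: d = -1.5 cm → contributes −1.816 cm⁴
  hole 3: d = 1.5 cm → contributes −1.816 cm⁴
  hole 4: d = 4.5 cm → contributes −15.95 cm⁴
Total I = 1 933 cm⁴.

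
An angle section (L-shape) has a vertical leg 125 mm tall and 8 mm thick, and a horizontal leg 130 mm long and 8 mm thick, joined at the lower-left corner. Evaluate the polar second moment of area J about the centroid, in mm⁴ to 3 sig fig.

J ≈ 6.30 × 10⁶ mm⁴

Break the section into simple shapes (no overlaps), measuring from the bottom-left corner of the bounding box.
Vertical leg: 8 × 125, A = 1 000 mm², y = 62.5 mm, Ī = 1 302 083 mm⁴.
Horizontal leg (remainder): 122 × 8, A = 976 mm², y = 4 mm, Ī = 5205.3 mm⁴.
Centroid: ȳ = ΣA·y / ΣA = 33.605 mm.
Transfer each piece to the centroidal x-axis using Ī + A·d² with d = y − 33.605:
  vertical leg: d = 28.895 mm → contributes +2 136 989 mm⁴
  horizontal leg (remainder): d = -29.605 mm → contributes +860 642 mm⁴
Total I = 2 997 631 mm⁴.
For the y-axis: x̄ = 36.105 mm.
Repeating about the centroidal y-axis gives I_y = 3 302 741 mm⁴.
Polar second moment: J = I_x + I_y = 6 300 372 mm⁴.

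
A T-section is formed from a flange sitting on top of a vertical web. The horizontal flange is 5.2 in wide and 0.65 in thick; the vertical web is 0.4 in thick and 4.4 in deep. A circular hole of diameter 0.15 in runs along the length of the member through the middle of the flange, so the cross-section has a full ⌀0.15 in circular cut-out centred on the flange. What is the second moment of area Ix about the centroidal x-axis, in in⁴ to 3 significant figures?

Ix ≈ 10.3 in⁴

Break the section into simple shapes (no overlaps), measuring from the bottom-left corner of the bounding box.
Flange: 5.2 × 0.65, A = 3.38 in², y = 4.725 in, Ī = 0.119 in⁴.
Web: 0.4 × 4.4, A = 1.76 in², y = 2.2 in, Ī = 2.8395 in⁴.
Hole (subtracted): ⌀0.15, A = 0.017671 in², y = 4.725 in, Ī = 0.00002485 in⁴.
Centroid: ȳ = ΣA·y / ΣA = 3.8574 in.
Transfer each piece to the centroidal x-axis using Ī + A·d² with d = y − 3.8574:
  flange: d = 0.86757 in → contributes +2.6631 in⁴
  web: d = -1.6574 in → contributes +7.6743 in⁴
  hole: d = 0.86757 in → contributes −0.013326 in⁴
Total I = 10.324 in⁴.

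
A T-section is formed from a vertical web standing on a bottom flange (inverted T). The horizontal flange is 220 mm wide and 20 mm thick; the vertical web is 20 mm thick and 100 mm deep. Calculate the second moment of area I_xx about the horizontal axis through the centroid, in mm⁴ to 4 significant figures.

I_xx ≈ 6.763 × 10⁶ mm⁴

Decompose the section into non-overlapping parts with the origin at the bottom-left of its bounding rectangle.
Flange: 220 × 20, A = 4 400 mm², y = 10 mm, Ī = 146 667 mm⁴.
Web: 20 × 100, A = 2 000 mm², y = 70 mm, Ī = 1 666 667 mm⁴.
Centroid: ȳ = ΣA·y / ΣA = 28.75 mm.
Transfer each piece to the horizontal axis through the centroid using Ī + A·d² with d = y − 28.75:
  flange: d = -18.75 mm → contributes +1 693 542 mm⁴
  web: d = 41.25 mm → contributes +5 069 792 mm⁴
Total I = 6 763 333 mm⁴.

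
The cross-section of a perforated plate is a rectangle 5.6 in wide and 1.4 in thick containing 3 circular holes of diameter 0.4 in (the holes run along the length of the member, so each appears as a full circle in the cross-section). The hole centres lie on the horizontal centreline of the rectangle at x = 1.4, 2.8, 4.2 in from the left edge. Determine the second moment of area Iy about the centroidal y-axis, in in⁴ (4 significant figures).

Treat the section as a set of non-overlapping primitives; coordinates are from the bounding-box lower-left.
Plate: 5.6 × 1.4, A = 7.84 in², x = 2.8 in, Ī = 20.4885 in⁴.
Hole 1 (subtracted): ⌀0.4, A = 0.125664 in², x = 1.4 in, Ī = 0.00125664 in⁴.
Hole 2 (subtracted): ⌀0.4, A = 0.125664 in², x = 2.8 in, Ī = 0.00125664 in⁴.
Hole 3 (subtracted): ⌀0.4, A = 0.125664 in², x = 4.2 in, Ī = 0.00125664 in⁴.
By symmetry the centroid is at mid-width, x̄ = 2.8 in.
Transfer each piece to the centroidal y-axis using Ī + A·d² with d = x − 2.8:
  plate: d = 0 in → contributes +20.4885 in⁴
  hole 1: d = -1.4 in → contributes −0.247558 in⁴
  hole 2: d = 0 in → contributes −0.00125664 in⁴
  hole 3: d = 1.4 in → contributes −0.247558 in⁴
Total I = 19.9922 in⁴.

Iy ≈ 19.99 in⁴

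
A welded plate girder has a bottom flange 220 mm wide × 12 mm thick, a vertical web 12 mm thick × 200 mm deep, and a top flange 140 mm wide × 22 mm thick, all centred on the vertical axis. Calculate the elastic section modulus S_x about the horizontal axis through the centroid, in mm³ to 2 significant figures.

S_x ≈ 6.3 × 10⁵ mm³

Break the section into simple shapes (no overlaps), measuring from the bottom-left corner of the bounding box.
Bottom plate: 220 × 12, A = 2 640 mm², y = 6 mm, Ī = 31 680 mm⁴.
Web plate: 12 × 200, A = 2 400 mm², y = 112 mm, Ī = 8 000 000 mm⁴.
Top plate: 140 × 22, A = 3 080 mm², y = 223 mm, Ī = 124 227 mm⁴.
Centroid: ȳ = ΣA·y / ΣA = 119.6 mm.
Transfer each piece to the horizontal axis through the centroid using Ī + A·d² with d = y − 119.6:
  bottom plate: d = -113.6 mm → contributes +34 125 007 mm⁴
  web plate: d = -7.64 mm → contributes +8 140 101 mm⁴
  top plate: d = 103.4 mm → contributes +33 028 508 mm⁴
Total I = 75 293 617 mm⁴.
Extreme fibre distance c = 119.6 mm; S = I/c = 629 333 mm³.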